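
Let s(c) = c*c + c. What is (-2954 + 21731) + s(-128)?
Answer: 35033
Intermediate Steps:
s(c) = c + c**2 (s(c) = c**2 + c = c + c**2)
(-2954 + 21731) + s(-128) = (-2954 + 21731) - 128*(1 - 128) = 18777 - 128*(-127) = 18777 + 16256 = 35033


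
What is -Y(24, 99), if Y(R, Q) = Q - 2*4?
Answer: -91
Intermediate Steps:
Y(R, Q) = -8 + Q (Y(R, Q) = Q - 8 = -8 + Q)
-Y(24, 99) = -(-8 + 99) = -1*91 = -91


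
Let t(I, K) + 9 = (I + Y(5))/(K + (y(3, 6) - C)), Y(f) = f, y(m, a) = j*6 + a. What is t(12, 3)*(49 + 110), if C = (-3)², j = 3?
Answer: -7685/6 ≈ -1280.8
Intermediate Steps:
y(m, a) = 18 + a (y(m, a) = 3*6 + a = 18 + a)
C = 9
t(I, K) = -9 + (5 + I)/(15 + K) (t(I, K) = -9 + (I + 5)/(K + ((18 + 6) - 1*9)) = -9 + (5 + I)/(K + (24 - 9)) = -9 + (5 + I)/(K + 15) = -9 + (5 + I)/(15 + K))
t(12, 3)*(49 + 110) = ((-130 + 12 - 9*3)/(15 + 3))*(49 + 110) = ((-130 + 12 - 27)/18)*159 = ((1/18)*(-145))*159 = -145/18*159 = -7685/6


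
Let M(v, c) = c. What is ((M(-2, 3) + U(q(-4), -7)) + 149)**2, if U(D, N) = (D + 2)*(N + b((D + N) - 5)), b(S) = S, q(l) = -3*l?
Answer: 2916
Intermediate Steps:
U(D, N) = (2 + D)*(-5 + D + 2*N) (U(D, N) = (D + 2)*(N + ((D + N) - 5)) = (2 + D)*(N + (-5 + D + N)) = (2 + D)*(-5 + D + 2*N))
((M(-2, 3) + U(q(-4), -7)) + 149)**2 = ((3 + (-10 + (-3*(-4))**2 - (-9)*(-4) + 4*(-7) + 2*(-3*(-4))*(-7))) + 149)**2 = ((3 + (-10 + 12**2 - 3*12 - 28 + 2*12*(-7))) + 149)**2 = ((3 + (-10 + 144 - 36 - 28 - 168)) + 149)**2 = ((3 - 98) + 149)**2 = (-95 + 149)**2 = 54**2 = 2916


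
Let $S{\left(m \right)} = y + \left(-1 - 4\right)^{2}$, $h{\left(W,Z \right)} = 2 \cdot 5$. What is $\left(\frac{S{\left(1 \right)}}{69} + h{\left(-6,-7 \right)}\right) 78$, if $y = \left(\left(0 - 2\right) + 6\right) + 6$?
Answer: $\frac{18850}{23} \approx 819.57$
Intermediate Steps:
$h{\left(W,Z \right)} = 10$
$y = 10$ ($y = \left(-2 + 6\right) + 6 = 4 + 6 = 10$)
$S{\left(m \right)} = 35$ ($S{\left(m \right)} = 10 + \left(-1 - 4\right)^{2} = 10 + \left(-5\right)^{2} = 10 + 25 = 35$)
$\left(\frac{S{\left(1 \right)}}{69} + h{\left(-6,-7 \right)}\right) 78 = \left(\frac{35}{69} + 10\right) 78 = \frac{725}{69} \cdot 78 = \frac{18850}{23}$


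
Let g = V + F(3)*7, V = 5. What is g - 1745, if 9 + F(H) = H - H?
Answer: -1803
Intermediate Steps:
F(H) = -9 (F(H) = -9 + (H - H) = -9 + 0 = -9)
g = -58 (g = 5 - 9*7 = 5 - 63 = -58)
g - 1745 = -58 - 1745 = -1803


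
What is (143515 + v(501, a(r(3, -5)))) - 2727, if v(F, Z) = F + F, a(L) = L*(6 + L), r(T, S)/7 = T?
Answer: 141790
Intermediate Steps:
r(T, S) = 7*T
v(F, Z) = 2*F
(143515 + v(501, a(r(3, -5)))) - 2727 = (143515 + 2*501) - 2727 = (143515 + 1002) - 2727 = 144517 - 2727 = 141790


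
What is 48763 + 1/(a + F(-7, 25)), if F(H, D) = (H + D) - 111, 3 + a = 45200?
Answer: 2199406353/45104 ≈ 48763.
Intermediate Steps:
a = 45197 (a = -3 + 45200 = 45197)
F(H, D) = -111 + D + H (F(H, D) = (D + H) - 111 = -111 + D + H)
48763 + 1/(a + F(-7, 25)) = 48763 + 1/(45197 + (-111 + 25 - 7)) = 48763 + 1/(45197 - 93) = 48763 + 1/45104 = 2199406353/45104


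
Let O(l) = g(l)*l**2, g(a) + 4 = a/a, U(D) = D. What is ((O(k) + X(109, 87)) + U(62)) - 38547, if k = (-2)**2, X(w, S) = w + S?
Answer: -38337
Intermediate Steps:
X(w, S) = S + w
k = 4
g(a) = -3 (g(a) = -4 + a/a = -4 + 1 = -3)
O(l) = -3*l**2
((O(k) + X(109, 87)) + U(62)) - 38547 = ((-3*4**2 + (87 + 109)) + 62) - 38547 = ((-3*16 + 196) + 62) - 38547 = ((-48 + 196) + 62) - 38547 = (148 + 62) - 38547 = 210 - 38547 = -38337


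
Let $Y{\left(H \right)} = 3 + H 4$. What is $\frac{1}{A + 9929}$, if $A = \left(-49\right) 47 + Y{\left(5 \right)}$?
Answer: $\frac{1}{7649} \approx 0.00013074$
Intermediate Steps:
$Y{\left(H \right)} = 3 + 4 H$
$A = -2280$ ($A = \left(-49\right) 47 + \left(3 + 4 \cdot 5\right) = -2303 + \left(3 + 20\right) = -2303 + 23 = -2280$)
$\frac{1}{A + 9929} = \frac{1}{-2280 + 9929} = \frac{1}{7649}$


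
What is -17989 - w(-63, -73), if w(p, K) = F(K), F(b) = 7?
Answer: -17996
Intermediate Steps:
w(p, K) = 7
-17989 - w(-63, -73) = -17989 - 1*7 = -17989 - 7 = -17996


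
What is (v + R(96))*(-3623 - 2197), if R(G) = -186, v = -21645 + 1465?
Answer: 118530120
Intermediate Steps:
v = -20180
(v + R(96))*(-3623 - 2197) = (-20180 - 186)*(-3623 - 2197) = -20366*(-5820) = 118530120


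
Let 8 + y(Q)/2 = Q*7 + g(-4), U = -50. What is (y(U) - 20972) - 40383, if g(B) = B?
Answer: -62079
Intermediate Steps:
y(Q) = -24 + 14*Q (y(Q) = -16 + 2*(Q*7 - 4) = -16 + 2*(7*Q - 4) = -16 + 2*(-4 + 7*Q) = -16 + (-8 + 14*Q) = -24 + 14*Q)
(y(U) - 20972) - 40383 = ((-24 + 14*(-50)) - 20972) - 40383 = ((-24 - 700) - 20972) - 40383 = (-724 - 20972) - 40383 = -21696 - 40383 = -62079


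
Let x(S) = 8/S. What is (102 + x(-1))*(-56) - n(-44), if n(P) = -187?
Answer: -5077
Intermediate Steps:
(102 + x(-1))*(-56) - n(-44) = (102 + 8/(-1))*(-56) - 1*(-187) = (102 + 8*(-1))*(-56) + 187 = (102 - 8)*(-56) + 187 = 94*(-56) + 187 = -5264 + 187 = -5077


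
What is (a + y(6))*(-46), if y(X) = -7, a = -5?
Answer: 552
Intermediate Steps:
(a + y(6))*(-46) = (-5 - 7)*(-46) = -12*(-46) = 552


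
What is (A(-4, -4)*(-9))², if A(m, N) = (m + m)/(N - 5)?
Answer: 64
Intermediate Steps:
A(m, N) = 2*m/(-5 + N) (A(m, N) = (2*m)/(-5 + N) = 2*m/(-5 + N))
(A(-4, -4)*(-9))² = ((2*(-4)/(-5 - 4))*(-9))² = ((2*(-4)/(-9))*(-9))² = ((2*(-4)*(-⅑))*(-9))² = ((8/9)*(-9))² = (-8)² = 64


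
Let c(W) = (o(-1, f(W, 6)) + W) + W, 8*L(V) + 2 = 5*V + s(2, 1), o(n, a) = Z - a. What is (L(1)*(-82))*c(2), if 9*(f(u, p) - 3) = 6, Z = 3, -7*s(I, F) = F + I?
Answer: -615/7 ≈ -87.857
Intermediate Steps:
s(I, F) = -F/7 - I/7 (s(I, F) = -(F + I)/7 = -F/7 - I/7)
f(u, p) = 11/3 (f(u, p) = 3 + (1/9)*6 = 3 + 2/3 = 11/3)
o(n, a) = 3 - a
L(V) = -17/56 + 5*V/8 (L(V) = -1/4 + (5*V + (-1/7*1 - 1/7*2))/8 = -1/4 + (5*V + (-1/7 - 2/7))/8 = -1/4 + (5*V - 3/7)/8 = -1/4 + (-3/7 + 5*V)/8 = -1/4 + (-3/56 + 5*V/8) = -17/56 + 5*V/8)
c(W) = -2/3 + 2*W (c(W) = ((3 - 1*11/3) + W) + W = ((3 - 11/3) + W) + W = (-2/3 + W) + W = -2/3 + 2*W)
(L(1)*(-82))*c(2) = ((-17/56 + (5/8)*1)*(-82))*(-2/3 + 2*2) = ((-17/56 + 5/8)*(-82))*(-2/3 + 4) = ((9/28)*(-82))*(10/3) = -369/14*10/3 = -615/7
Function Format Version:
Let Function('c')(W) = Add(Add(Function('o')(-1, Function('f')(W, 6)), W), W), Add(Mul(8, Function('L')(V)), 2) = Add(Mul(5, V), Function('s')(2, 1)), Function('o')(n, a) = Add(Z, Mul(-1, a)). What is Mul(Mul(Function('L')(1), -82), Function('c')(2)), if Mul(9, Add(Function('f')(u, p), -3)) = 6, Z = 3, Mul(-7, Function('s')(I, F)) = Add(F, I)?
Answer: Rational(-615, 7) ≈ -87.857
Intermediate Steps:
Function('s')(I, F) = Add(Mul(Rational(-1, 7), F), Mul(Rational(-1, 7), I)) (Function('s')(I, F) = Mul(Rational(-1, 7), Add(F, I)) = Add(Mul(Rational(-1, 7), F), Mul(Rational(-1, 7), I)))
Function('f')(u, p) = Rational(11, 3) (Function('f')(u, p) = Add(3, Mul(Rational(1, 9), 6)) = Add(3, Rational(2, 3)) = Rational(11, 3))
Function('o')(n, a) = Add(3, Mul(-1, a))
Function('L')(V) = Add(Rational(-17, 56), Mul(Rational(5, 8), V)) (Function('L')(V) = Add(Rational(-1, 4), Mul(Rational(1, 8), Add(Mul(5, V), Add(Mul(Rational(-1, 7), 1), Mul(Rational(-1, 7), 2))))) = Add(Rational(-1, 4), Mul(Rational(1, 8), Add(Mul(5, V), Add(Rational(-1, 7), Rational(-2, 7))))) = Add(Rational(-1, 4), Mul(Rational(1, 8), Add(Mul(5, V), Rational(-3, 7)))) = Add(Rational(-1, 4), Mul(Rational(1, 8), Add(Rational(-3, 7), Mul(5, V)))) = Add(Rational(-1, 4), Add(Rational(-3, 56), Mul(Rational(5, 8), V))) = Add(Rational(-17, 56), Mul(Rational(5, 8), V)))
Function('c')(W) = Add(Rational(-2, 3), Mul(2, W)) (Function('c')(W) = Add(Add(Add(3, Mul(-1, Rational(11, 3))), W), W) = Add(Add(Add(3, Rational(-11, 3)), W), W) = Add(Add(Rational(-2, 3), W), W) = Add(Rational(-2, 3), Mul(2, W)))
Mul(Mul(Function('L')(1), -82), Function('c')(2)) = Mul(Mul(Add(Rational(-17, 56), Mul(Rational(5, 8), 1)), -82), Add(Rational(-2, 3), Mul(2, 2))) = Mul(Mul(Add(Rational(-17, 56), Rational(5, 8)), -82), Add(Rational(-2, 3), 4)) = Mul(Mul(Rational(9, 28), -82), Rational(10, 3)) = Mul(Rational(-369, 14), Rational(10, 3)) = Rational(-615, 7)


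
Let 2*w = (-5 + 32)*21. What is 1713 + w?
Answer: 3993/2 ≈ 1996.5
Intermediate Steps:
w = 567/2 (w = ((-5 + 32)*21)/2 = (27*21)/2 = (½)*567 = 567/2 ≈ 283.50)
1713 + w = 1713 + 567/2 = 3993/2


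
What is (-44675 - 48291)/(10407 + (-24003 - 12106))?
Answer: 46483/12851 ≈ 3.6171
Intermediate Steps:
(-44675 - 48291)/(10407 + (-24003 - 12106)) = -92966/(10407 - 36109) = -92966/(-25702) = -92966*(-1/25702) = 46483/12851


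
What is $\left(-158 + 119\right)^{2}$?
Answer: $1521$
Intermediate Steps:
$\left(-158 + 119\right)^{2} = \left(-39\right)^{2} = 1521$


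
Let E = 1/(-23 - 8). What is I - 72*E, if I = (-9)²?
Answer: 2583/31 ≈ 83.323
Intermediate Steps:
I = 81
E = -1/31 (E = 1/(-31) = -1/31 ≈ -0.032258)
I - 72*E = 81 - 72*(-1/31) = 81 + 72/31 = 2583/31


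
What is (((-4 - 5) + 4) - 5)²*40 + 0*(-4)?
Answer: 4000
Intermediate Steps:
(((-4 - 5) + 4) - 5)²*40 + 0*(-4) = ((-9 + 4) - 5)²*40 + 0 = (-5 - 5)²*40 + 0 = (-10)²*40 + 0 = 100*40 + 0 = 4000 + 0 = 4000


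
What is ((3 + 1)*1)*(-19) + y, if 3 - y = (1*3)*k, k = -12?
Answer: -37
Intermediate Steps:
y = 39 (y = 3 - 1*3*(-12) = 3 - 3*(-12) = 3 - 1*(-36) = 3 + 36 = 39)
((3 + 1)*1)*(-19) + y = ((3 + 1)*1)*(-19) + 39 = (4*1)*(-19) + 39 = 4*(-19) + 39 = -76 + 39 = -37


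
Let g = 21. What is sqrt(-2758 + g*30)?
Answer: 4*I*sqrt(133) ≈ 46.13*I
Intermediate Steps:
sqrt(-2758 + g*30) = sqrt(-2758 + 21*30) = sqrt(-2758 + 630) = sqrt(-2128) = 4*I*sqrt(133)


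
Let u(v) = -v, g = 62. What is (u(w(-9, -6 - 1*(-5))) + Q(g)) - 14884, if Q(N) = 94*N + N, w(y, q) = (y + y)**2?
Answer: -9318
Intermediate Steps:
w(y, q) = 4*y**2 (w(y, q) = (2*y)**2 = 4*y**2)
Q(N) = 95*N
(u(w(-9, -6 - 1*(-5))) + Q(g)) - 14884 = (-4*(-9)**2 + 95*62) - 14884 = (-4*81 + 5890) - 14884 = (-1*324 + 5890) - 14884 = (-324 + 5890) - 14884 = 5566 - 14884 = -9318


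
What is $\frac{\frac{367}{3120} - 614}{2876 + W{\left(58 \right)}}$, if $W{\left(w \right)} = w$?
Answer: $- \frac{1915313}{9154080} \approx -0.20923$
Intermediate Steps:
$\frac{\frac{367}{3120} - 614}{2876 + W{\left(58 \right)}} = \frac{\frac{367}{3120} - 614}{2876 + 58} = \frac{367 \cdot \frac{1}{3120} - 614}{2934} = \left(\frac{367}{3120} - 614\right) \frac{1}{2934} = \left(- \frac{1915313}{3120}\right) \frac{1}{2934} = - \frac{1915313}{9154080}$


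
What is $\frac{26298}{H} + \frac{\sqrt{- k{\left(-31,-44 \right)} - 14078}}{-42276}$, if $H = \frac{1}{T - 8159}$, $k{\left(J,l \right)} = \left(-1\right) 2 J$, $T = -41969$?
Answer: $-1318266144 - \frac{i \sqrt{3535}}{21138} \approx -1.3183 \cdot 10^{9} - 0.0028127 i$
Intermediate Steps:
$k{\left(J,l \right)} = - 2 J$
$H = - \frac{1}{50128}$ ($H = \frac{1}{-41969 - 8159} = \frac{1}{-50128} = - \frac{1}{50128} \approx -1.9949 \cdot 10^{-5}$)
$\frac{26298}{H} + \frac{\sqrt{- k{\left(-31,-44 \right)} - 14078}}{-42276} = \frac{26298}{- \frac{1}{50128}} + \frac{\sqrt{- \left(-2\right) \left(-31\right) - 14078}}{-42276} = 26298 \left(-50128\right) + \sqrt{\left(-1\right) 62 - 14078} \left(- \frac{1}{42276}\right) = -1318266144 + \sqrt{-62 - 14078} \left(- \frac{1}{42276}\right) = -1318266144 + \sqrt{-14140} \left(- \frac{1}{42276}\right) = -1318266144 + 2 i \sqrt{3535} \left(- \frac{1}{42276}\right) = -1318266144 - \frac{i \sqrt{3535}}{21138}$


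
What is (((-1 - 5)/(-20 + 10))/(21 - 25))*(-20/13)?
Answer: 3/13 ≈ 0.23077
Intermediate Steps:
(((-1 - 5)/(-20 + 10))/(21 - 25))*(-20/13) = ((-6/(-10))/(-4))*(-20*1/13) = -(-3)*(-1)/(2*10)*(-20/13) = -¼*⅗*(-20/13) = -3/20*(-20/13) = 3/13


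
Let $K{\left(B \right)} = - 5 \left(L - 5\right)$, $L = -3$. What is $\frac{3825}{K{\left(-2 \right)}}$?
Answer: $\frac{765}{8} \approx 95.625$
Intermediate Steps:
$K{\left(B \right)} = 40$ ($K{\left(B \right)} = - 5 \left(-3 - 5\right) = \left(-5\right) \left(-8\right) = 40$)
$\frac{3825}{K{\left(-2 \right)}} = \frac{3825}{40} = 3825 \cdot \frac{1}{40} = \frac{765}{8}$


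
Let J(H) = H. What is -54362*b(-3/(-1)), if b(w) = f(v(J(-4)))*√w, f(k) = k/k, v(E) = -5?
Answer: -54362*√3 ≈ -94158.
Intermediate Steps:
f(k) = 1
b(w) = √w (b(w) = 1*√w = √w)
-54362*b(-3/(-1)) = -54362*√3*√(-1/(-1)) = -54362*√3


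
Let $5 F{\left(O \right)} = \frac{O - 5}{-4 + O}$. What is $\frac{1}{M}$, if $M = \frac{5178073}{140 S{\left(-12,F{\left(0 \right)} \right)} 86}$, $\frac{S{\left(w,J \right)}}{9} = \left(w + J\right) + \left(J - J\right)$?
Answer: $- \frac{1273230}{5178073} \approx -0.24589$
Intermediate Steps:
$F{\left(O \right)} = \frac{-5 + O}{5 \left(-4 + O\right)}$ ($F{\left(O \right)} = \frac{\left(O - 5\right) \frac{1}{-4 + O}}{5} = \frac{\left(-5 + O\right) \frac{1}{-4 + O}}{5} = \frac{\frac{1}{-4 + O} \left(-5 + O\right)}{5} = \frac{-5 + O}{5 \left(-4 + O\right)}$)
$S{\left(w,J \right)} = 9 J + 9 w$ ($S{\left(w,J \right)} = 9 \left(\left(w + J\right) + \left(J - J\right)\right) = 9 \left(\left(J + w\right) + 0\right) = 9 \left(J + w\right) = 9 J + 9 w$)
$M = - \frac{5178073}{1273230}$ ($M = \frac{5178073}{140 \left(9 \frac{-5 + 0}{5 \left(-4 + 0\right)} + 9 \left(-12\right)\right) 86} = \frac{5178073}{140 \left(9 \cdot \frac{1}{5} \frac{1}{-4} \left(-5\right) - 108\right) 86} = \frac{5178073}{140 \left(9 \cdot \frac{1}{5} \left(- \frac{1}{4}\right) \left(-5\right) - 108\right) 86} = \frac{5178073}{140 \left(9 \cdot \frac{1}{4} - 108\right) 86} = \frac{5178073}{140 \left(\frac{9}{4} - 108\right) 86} = \frac{5178073}{140 \left(- \frac{423}{4}\right) 86} = \frac{5178073}{\left(-14805\right) 86} = \frac{5178073}{-1273230} = 5178073 \left(- \frac{1}{1273230}\right) = - \frac{5178073}{1273230} \approx -4.0669$)
$\frac{1}{M} = \frac{1}{- \frac{5178073}{1273230}} = - \frac{1273230}{5178073}$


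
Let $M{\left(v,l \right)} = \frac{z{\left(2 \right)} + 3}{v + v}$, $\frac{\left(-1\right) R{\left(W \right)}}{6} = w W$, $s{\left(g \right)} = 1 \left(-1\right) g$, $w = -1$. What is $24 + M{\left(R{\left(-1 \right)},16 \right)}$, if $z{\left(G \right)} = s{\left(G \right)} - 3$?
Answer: $\frac{145}{6} \approx 24.167$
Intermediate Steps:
$s{\left(g \right)} = - g$
$z{\left(G \right)} = -3 - G$ ($z{\left(G \right)} = - G - 3 = -3 - G$)
$R{\left(W \right)} = 6 W$ ($R{\left(W \right)} = - 6 \left(- W\right) = 6 W$)
$M{\left(v,l \right)} = - \frac{1}{v}$ ($M{\left(v,l \right)} = \frac{\left(-3 - 2\right) + 3}{v + v} = \frac{\left(-3 - 2\right) + 3}{2 v} = \left(-5 + 3\right) \frac{1}{2 v} = - 2 \frac{1}{2 v} = - \frac{1}{v}$)
$24 + M{\left(R{\left(-1 \right)},16 \right)} = 24 - \frac{1}{6 \left(-1\right)} = 24 - \frac{1}{-6} = 24 - - \frac{1}{6} = 24 + \frac{1}{6} = \frac{145}{6}$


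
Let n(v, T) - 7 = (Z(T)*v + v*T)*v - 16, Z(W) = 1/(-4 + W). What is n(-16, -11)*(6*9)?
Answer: -767358/5 ≈ -1.5347e+5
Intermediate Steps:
n(v, T) = -9 + v*(T*v + v/(-4 + T)) (n(v, T) = 7 + ((v/(-4 + T) + v*T)*v - 16) = 7 + ((v/(-4 + T) + T*v)*v - 16) = 7 + ((T*v + v/(-4 + T))*v - 16) = 7 + (v*(T*v + v/(-4 + T)) - 16) = 7 + (-16 + v*(T*v + v/(-4 + T))) = -9 + v*(T*v + v/(-4 + T)))
n(-16, -11)*(6*9) = (((-16)**2 + (-9 - 11*(-16)**2)*(-4 - 11))/(-4 - 11))*(6*9) = ((256 + (-9 - 11*256)*(-15))/(-15))*54 = -(256 + (-9 - 2816)*(-15))/15*54 = -(256 - 2825*(-15))/15*54 = -(256 + 42375)/15*54 = -1/15*42631*54 = -42631/15*54 = -767358/5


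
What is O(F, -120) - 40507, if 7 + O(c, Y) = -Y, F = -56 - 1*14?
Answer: -40394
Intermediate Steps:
F = -70 (F = -56 - 14 = -70)
O(c, Y) = -7 - Y
O(F, -120) - 40507 = (-7 - 1*(-120)) - 40507 = (-7 + 120) - 40507 = 113 - 40507 = -40394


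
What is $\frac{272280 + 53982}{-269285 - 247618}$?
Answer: $- \frac{108754}{172301} \approx -0.63119$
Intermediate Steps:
$\frac{272280 + 53982}{-269285 - 247618} = \frac{326262}{-516903} = 326262 \left(- \frac{1}{516903}\right) = - \frac{108754}{172301}$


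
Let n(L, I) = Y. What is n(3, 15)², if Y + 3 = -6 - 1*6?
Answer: 225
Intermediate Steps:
Y = -15 (Y = -3 + (-6 - 1*6) = -3 + (-6 - 6) = -3 - 12 = -15)
n(L, I) = -15
n(3, 15)² = (-15)² = 225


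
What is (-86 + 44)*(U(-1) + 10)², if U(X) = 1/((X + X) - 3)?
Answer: -100842/25 ≈ -4033.7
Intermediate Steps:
U(X) = 1/(-3 + 2*X) (U(X) = 1/(2*X - 3) = 1/(-3 + 2*X))
(-86 + 44)*(U(-1) + 10)² = (-86 + 44)*(1/(-3 + 2*(-1)) + 10)² = -42*(1/(-3 - 2) + 10)² = -42*(1/(-5) + 10)² = -42*(-⅕ + 10)² = -42*(49/5)² = -42*2401/25 = -100842/25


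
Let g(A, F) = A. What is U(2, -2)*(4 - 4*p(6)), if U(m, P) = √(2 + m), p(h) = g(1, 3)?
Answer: 0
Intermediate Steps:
p(h) = 1
U(2, -2)*(4 - 4*p(6)) = √(2 + 2)*(4 - 4*1) = √4*(4 - 4) = 2*0 = 0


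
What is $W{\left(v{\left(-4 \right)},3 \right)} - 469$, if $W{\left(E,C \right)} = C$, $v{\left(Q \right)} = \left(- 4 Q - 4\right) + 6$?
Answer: $-466$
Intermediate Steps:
$v{\left(Q \right)} = 2 - 4 Q$ ($v{\left(Q \right)} = \left(-4 - 4 Q\right) + 6 = 2 - 4 Q$)
$W{\left(v{\left(-4 \right)},3 \right)} - 469 = 3 - 469 = -466$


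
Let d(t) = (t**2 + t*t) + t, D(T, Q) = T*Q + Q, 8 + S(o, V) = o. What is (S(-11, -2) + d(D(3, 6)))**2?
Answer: 1338649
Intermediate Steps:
S(o, V) = -8 + o
D(T, Q) = Q + Q*T (D(T, Q) = Q*T + Q = Q + Q*T)
d(t) = t + 2*t**2 (d(t) = (t**2 + t**2) + t = 2*t**2 + t = t + 2*t**2)
(S(-11, -2) + d(D(3, 6)))**2 = ((-8 - 11) + (6*(1 + 3))*(1 + 2*(6*(1 + 3))))**2 = (-19 + (6*4)*(1 + 2*(6*4)))**2 = (-19 + 24*(1 + 2*24))**2 = (-19 + 24*(1 + 48))**2 = (-19 + 24*49)**2 = (-19 + 1176)**2 = 1157**2 = 1338649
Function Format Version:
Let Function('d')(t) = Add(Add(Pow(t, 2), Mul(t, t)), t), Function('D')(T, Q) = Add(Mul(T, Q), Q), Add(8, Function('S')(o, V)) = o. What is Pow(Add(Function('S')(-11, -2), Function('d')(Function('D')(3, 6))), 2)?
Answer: 1338649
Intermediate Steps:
Function('S')(o, V) = Add(-8, o)
Function('D')(T, Q) = Add(Q, Mul(Q, T)) (Function('D')(T, Q) = Add(Mul(Q, T), Q) = Add(Q, Mul(Q, T)))
Function('d')(t) = Add(t, Mul(2, Pow(t, 2))) (Function('d')(t) = Add(Add(Pow(t, 2), Pow(t, 2)), t) = Add(Mul(2, Pow(t, 2)), t) = Add(t, Mul(2, Pow(t, 2))))
Pow(Add(Function('S')(-11, -2), Function('d')(Function('D')(3, 6))), 2) = Pow(Add(Add(-8, -11), Mul(Mul(6, Add(1, 3)), Add(1, Mul(2, Mul(6, Add(1, 3)))))), 2) = Pow(Add(-19, Mul(Mul(6, 4), Add(1, Mul(2, Mul(6, 4))))), 2) = Pow(Add(-19, Mul(24, Add(1, Mul(2, 24)))), 2) = Pow(Add(-19, Mul(24, Add(1, 48))), 2) = Pow(Add(-19, Mul(24, 49)), 2) = Pow(Add(-19, 1176), 2) = Pow(1157, 2) = 1338649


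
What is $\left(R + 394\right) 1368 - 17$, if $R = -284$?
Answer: $150463$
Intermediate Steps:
$\left(R + 394\right) 1368 - 17 = \left(-284 + 394\right) 1368 - 17 = 110 \cdot 1368 - 17 = 150480 - 17 = 150463$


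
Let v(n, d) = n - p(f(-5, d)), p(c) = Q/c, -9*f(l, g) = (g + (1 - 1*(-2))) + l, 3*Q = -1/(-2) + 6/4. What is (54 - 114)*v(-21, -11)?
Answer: 16740/13 ≈ 1287.7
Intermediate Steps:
Q = ⅔ (Q = (-1/(-2) + 6/4)/3 = (-1*(-½) + 6*(¼))/3 = (½ + 3/2)/3 = (⅓)*2 = ⅔ ≈ 0.66667)
f(l, g) = -⅓ - g/9 - l/9 (f(l, g) = -((g + (1 - 1*(-2))) + l)/9 = -((g + (1 + 2)) + l)/9 = -((g + 3) + l)/9 = -((3 + g) + l)/9 = -(3 + g + l)/9 = -⅓ - g/9 - l/9)
p(c) = 2/(3*c)
v(n, d) = n - 2/(3*(2/9 - d/9)) (v(n, d) = n - 2/(3*(-⅓ - d/9 - ⅑*(-5))) = n - 2/(3*(-⅓ - d/9 + 5/9)) = n - 2/(3*(2/9 - d/9)))
(54 - 114)*v(-21, -11) = (54 - 114)*((6 - 21*(-2 - 11))/(-2 - 11)) = -60*(6 - 21*(-13))/(-13) = -(-60)*(6 + 273)/13 = -(-60)*279/13 = -60*(-279/13) = 16740/13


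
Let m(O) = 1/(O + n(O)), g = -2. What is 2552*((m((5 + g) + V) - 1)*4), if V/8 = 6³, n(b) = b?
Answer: -17664944/1731 ≈ -10205.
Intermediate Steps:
V = 1728 (V = 8*6³ = 8*216 = 1728)
m(O) = 1/(2*O) (m(O) = 1/(O + O) = 1/(2*O))
2552*((m((5 + g) + V) - 1)*4) = 2552*((1/(2*((5 - 2) + 1728)) - 1)*4) = 2552*((1/(2*(3 + 1728)) - 1)*4) = 2552*(((½)/1731 - 1)*4) = 2552*(((½)*(1/1731) - 1)*4) = 2552*((1/3462 - 1)*4) = 2552*(-3461/3462*4) = 2552*(-6922/1731) = -17664944/1731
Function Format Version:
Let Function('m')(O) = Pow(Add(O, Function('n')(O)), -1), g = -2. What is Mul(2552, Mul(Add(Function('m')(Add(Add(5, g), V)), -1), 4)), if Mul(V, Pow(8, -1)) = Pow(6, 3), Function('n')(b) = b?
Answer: Rational(-17664944, 1731) ≈ -10205.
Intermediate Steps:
V = 1728 (V = Mul(8, Pow(6, 3)) = Mul(8, 216) = 1728)
Function('m')(O) = Mul(Rational(1, 2), Pow(O, -1)) (Function('m')(O) = Pow(Add(O, O), -1) = Pow(Mul(2, O), -1) = Mul(Rational(1, 2), Pow(O, -1)))
Mul(2552, Mul(Add(Function('m')(Add(Add(5, g), V)), -1), 4)) = Mul(2552, Mul(Add(Mul(Rational(1, 2), Pow(Add(Add(5, -2), 1728), -1)), -1), 4)) = Mul(2552, Mul(Add(Mul(Rational(1, 2), Pow(Add(3, 1728), -1)), -1), 4)) = Mul(2552, Mul(Add(Mul(Rational(1, 2), Pow(1731, -1)), -1), 4)) = Mul(2552, Mul(Add(Mul(Rational(1, 2), Rational(1, 1731)), -1), 4)) = Mul(2552, Mul(Add(Rational(1, 3462), -1), 4)) = Mul(2552, Mul(Rational(-3461, 3462), 4)) = Mul(2552, Rational(-6922, 1731)) = Rational(-17664944, 1731)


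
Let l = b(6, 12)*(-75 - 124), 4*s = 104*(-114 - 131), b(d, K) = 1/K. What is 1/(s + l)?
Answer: -12/76639 ≈ -0.00015658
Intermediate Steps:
s = -6370 (s = (104*(-114 - 131))/4 = (104*(-245))/4 = (¼)*(-25480) = -6370)
l = -199/12 (l = (-75 - 124)/12 = (1/12)*(-199) = -199/12 ≈ -16.583)
1/(s + l) = 1/(-6370 - 199/12) = 1/(-76639/12) = -12/76639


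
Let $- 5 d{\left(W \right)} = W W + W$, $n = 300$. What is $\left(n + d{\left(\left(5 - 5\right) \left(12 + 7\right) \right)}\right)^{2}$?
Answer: $90000$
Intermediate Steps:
$d{\left(W \right)} = - \frac{W}{5} - \frac{W^{2}}{5}$ ($d{\left(W \right)} = - \frac{W W + W}{5} = - \frac{W^{2} + W}{5} = - \frac{W + W^{2}}{5} = - \frac{W}{5} - \frac{W^{2}}{5}$)
$\left(n + d{\left(\left(5 - 5\right) \left(12 + 7\right) \right)}\right)^{2} = \left(300 - \frac{\left(5 - 5\right) \left(12 + 7\right) \left(1 + \left(5 - 5\right) \left(12 + 7\right)\right)}{5}\right)^{2} = \left(300 - \frac{0 \cdot 19 \left(1 + 0 \cdot 19\right)}{5}\right)^{2} = \left(300 - 0 \left(1 + 0\right)\right)^{2} = \left(300 - 0 \cdot 1\right)^{2} = \left(300 + 0\right)^{2} = 300^{2} = 90000$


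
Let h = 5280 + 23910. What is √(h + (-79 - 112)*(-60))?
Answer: 5*√1626 ≈ 201.62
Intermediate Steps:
h = 29190
√(h + (-79 - 112)*(-60)) = √(29190 + (-79 - 112)*(-60)) = √(29190 - 191*(-60)) = √(29190 + 11460) = √40650 = 5*√1626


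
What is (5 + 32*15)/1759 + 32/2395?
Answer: 1217863/4212805 ≈ 0.28909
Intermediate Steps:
(5 + 32*15)/1759 + 32/2395 = (5 + 480)*(1/1759) + 32*(1/2395) = 485*(1/1759) + 32/2395 = 485/1759 + 32/2395 = 1217863/4212805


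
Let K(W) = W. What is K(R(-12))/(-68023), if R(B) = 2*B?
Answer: 24/68023 ≈ 0.00035282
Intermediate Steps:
K(R(-12))/(-68023) = (2*(-12))/(-68023) = -24*(-1/68023) = 24/68023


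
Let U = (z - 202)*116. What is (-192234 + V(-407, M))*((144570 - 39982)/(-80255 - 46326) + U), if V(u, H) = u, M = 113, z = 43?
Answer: 449771378061832/126581 ≈ 3.5532e+9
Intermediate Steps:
U = -18444 (U = (43 - 202)*116 = -159*116 = -18444)
(-192234 + V(-407, M))*((144570 - 39982)/(-80255 - 46326) + U) = (-192234 - 407)*((144570 - 39982)/(-80255 - 46326) - 18444) = -192641*(104588/(-126581) - 18444) = -192641*(104588*(-1/126581) - 18444) = -192641*(-104588/126581 - 18444) = -192641*(-2334764552/126581) = 449771378061832/126581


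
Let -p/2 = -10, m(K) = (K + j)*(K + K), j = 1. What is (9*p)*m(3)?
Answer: 4320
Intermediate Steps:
m(K) = 2*K*(1 + K) (m(K) = (K + 1)*(K + K) = (1 + K)*(2*K) = 2*K*(1 + K))
p = 20 (p = -2*(-10) = 20)
(9*p)*m(3) = (9*20)*(2*3*(1 + 3)) = 180*(2*3*4) = 180*24 = 4320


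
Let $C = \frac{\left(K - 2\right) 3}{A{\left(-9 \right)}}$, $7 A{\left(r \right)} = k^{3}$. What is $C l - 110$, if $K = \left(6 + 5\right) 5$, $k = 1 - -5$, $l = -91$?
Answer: $- \frac{41681}{72} \approx -578.9$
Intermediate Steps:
$k = 6$ ($k = 1 + 5 = 6$)
$K = 55$ ($K = 11 \cdot 5 = 55$)
$A{\left(r \right)} = \frac{216}{7}$ ($A{\left(r \right)} = \frac{6^{3}}{7} = \frac{1}{7} \cdot 216 = \frac{216}{7}$)
$C = \frac{371}{72}$ ($C = \frac{\left(55 - 2\right) 3}{\frac{216}{7}} = 53 \cdot 3 \cdot \frac{7}{216} = 159 \cdot \frac{7}{216} = \frac{371}{72} \approx 5.1528$)
$C l - 110 = \frac{371}{72} \left(-91\right) - 110 = - \frac{33761}{72} - 110 = - \frac{41681}{72}$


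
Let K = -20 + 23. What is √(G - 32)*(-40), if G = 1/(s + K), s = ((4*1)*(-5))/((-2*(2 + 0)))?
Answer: -10*I*√510 ≈ -225.83*I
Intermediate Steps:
s = 5 (s = (4*(-5))/((-2*2)) = -20/(-4) = -20*(-¼) = 5)
K = 3
G = ⅛ (G = 1/(5 + 3) = 1/8 = ⅛ ≈ 0.12500)
√(G - 32)*(-40) = √(⅛ - 32)*(-40) = √(-255/8)*(-40) = (I*√510/4)*(-40) = -10*I*√510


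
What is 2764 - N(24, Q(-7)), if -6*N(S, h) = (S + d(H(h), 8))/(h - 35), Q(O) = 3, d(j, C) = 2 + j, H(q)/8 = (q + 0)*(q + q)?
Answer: 265259/96 ≈ 2763.1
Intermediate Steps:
H(q) = 16*q² (H(q) = 8*((q + 0)*(q + q)) = 8*(q*(2*q)) = 8*(2*q²) = 16*q²)
N(S, h) = -(2 + S + 16*h²)/(6*(-35 + h)) (N(S, h) = -(S + (2 + 16*h²))/(6*(h - 35)) = -(2 + S + 16*h²)/(6*(-35 + h)))
2764 - N(24, Q(-7)) = 2764 - (-2 - 1*24 - 16*3²)/(6*(-35 + 3)) = 2764 - (-2 - 24 - 16*9)/(6*(-32)) = 2764 - (-1)*(-2 - 24 - 144)/(6*32) = 2764 - (-1)*(-170)/(6*32) = 2764 - 1*85/96 = 2764 - 85/96 = 265259/96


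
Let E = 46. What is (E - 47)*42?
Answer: -42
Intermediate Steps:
(E - 47)*42 = (46 - 47)*42 = -1*42 = -42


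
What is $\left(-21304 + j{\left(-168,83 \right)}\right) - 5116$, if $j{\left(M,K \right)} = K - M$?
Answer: $-26169$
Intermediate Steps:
$\left(-21304 + j{\left(-168,83 \right)}\right) - 5116 = \left(-21304 + \left(83 - -168\right)\right) - 5116 = \left(-21304 + \left(83 + 168\right)\right) - 5116 = \left(-21304 + 251\right) - 5116 = -21053 - 5116 = -26169$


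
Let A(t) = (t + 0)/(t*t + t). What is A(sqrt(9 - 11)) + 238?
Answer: (-239*I + 238*sqrt(2))/(sqrt(2) - I) ≈ 238.33 - 0.4714*I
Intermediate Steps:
A(t) = t/(t + t**2) (A(t) = t/(t**2 + t) = t/(t + t**2))
A(sqrt(9 - 11)) + 238 = 1/(1 + sqrt(9 - 11)) + 238 = 1/(1 + sqrt(-2)) + 238 = 1/(1 + I*sqrt(2)) + 238 = 238 + 1/(1 + I*sqrt(2))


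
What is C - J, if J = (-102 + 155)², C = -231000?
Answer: -233809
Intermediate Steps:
J = 2809 (J = 53² = 2809)
C - J = -231000 - 1*2809 = -231000 - 2809 = -233809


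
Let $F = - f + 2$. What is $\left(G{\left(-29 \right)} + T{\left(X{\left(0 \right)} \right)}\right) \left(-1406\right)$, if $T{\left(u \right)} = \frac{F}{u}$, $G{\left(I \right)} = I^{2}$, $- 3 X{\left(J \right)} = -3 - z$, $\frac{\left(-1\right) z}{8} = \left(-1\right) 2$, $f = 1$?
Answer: $-1182668$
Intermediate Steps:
$z = 16$ ($z = - 8 \left(\left(-1\right) 2\right) = \left(-8\right) \left(-2\right) = 16$)
$F = 1$ ($F = \left(-1\right) 1 + 2 = -1 + 2 = 1$)
$X{\left(J \right)} = \frac{19}{3}$ ($X{\left(J \right)} = - \frac{-3 - 16}{3} = \left(- \frac{1}{3}\right) \left(-19\right) = \frac{19}{3}$)
$T{\left(u \right)} = \frac{1}{u}$ ($T{\left(u \right)} = 1 \frac{1}{u} = \frac{1}{u}$)
$\left(G{\left(-29 \right)} + T{\left(X{\left(0 \right)} \right)}\right) \left(-1406\right) = \left(\left(-29\right)^{2} + \frac{1}{\frac{19}{3}}\right) \left(-1406\right) = \left(841 + \frac{3}{19}\right) \left(-1406\right) = \frac{15982}{19} \left(-1406\right) = -1182668$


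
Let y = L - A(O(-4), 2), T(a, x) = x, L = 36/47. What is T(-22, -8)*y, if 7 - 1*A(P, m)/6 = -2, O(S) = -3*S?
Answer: 20016/47 ≈ 425.87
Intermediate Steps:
L = 36/47 (L = 36*(1/47) = 36/47 ≈ 0.76596)
A(P, m) = 54 (A(P, m) = 42 - 6*(-2) = 42 + 12 = 54)
y = -2502/47 (y = 36/47 - 1*54 = 36/47 - 54 = -2502/47 ≈ -53.234)
T(-22, -8)*y = -8*(-2502/47) = 20016/47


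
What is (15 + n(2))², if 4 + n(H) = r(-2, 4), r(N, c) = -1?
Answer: 100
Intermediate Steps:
n(H) = -5 (n(H) = -4 - 1 = -5)
(15 + n(2))² = (15 - 5)² = 10² = 100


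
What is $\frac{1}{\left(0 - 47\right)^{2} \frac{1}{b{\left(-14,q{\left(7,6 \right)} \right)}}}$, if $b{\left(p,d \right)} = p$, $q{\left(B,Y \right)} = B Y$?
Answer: $- \frac{14}{2209} \approx -0.0063377$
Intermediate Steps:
$\frac{1}{\left(0 - 47\right)^{2} \frac{1}{b{\left(-14,q{\left(7,6 \right)} \right)}}} = \frac{1}{\left(0 - 47\right)^{2} \frac{1}{-14}} = \frac{1}{\left(-47\right)^{2} \left(- \frac{1}{14}\right)} = \frac{1}{2209 \left(- \frac{1}{14}\right)} = \frac{1}{- \frac{2209}{14}} = - \frac{14}{2209}$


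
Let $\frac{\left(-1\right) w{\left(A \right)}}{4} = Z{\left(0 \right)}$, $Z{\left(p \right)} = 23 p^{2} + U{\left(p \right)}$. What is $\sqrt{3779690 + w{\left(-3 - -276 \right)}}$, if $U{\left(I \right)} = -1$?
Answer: $3 \sqrt{419966} \approx 1944.1$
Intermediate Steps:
$Z{\left(p \right)} = -1 + 23 p^{2}$ ($Z{\left(p \right)} = 23 p^{2} - 1 = -1 + 23 p^{2}$)
$w{\left(A \right)} = 4$ ($w{\left(A \right)} = - 4 \left(-1 + 23 \cdot 0^{2}\right) = - 4 \left(-1 + 23 \cdot 0\right) = - 4 \left(-1 + 0\right) = \left(-4\right) \left(-1\right) = 4$)
$\sqrt{3779690 + w{\left(-3 - -276 \right)}} = \sqrt{3779690 + 4} = \sqrt{3779694} = 3 \sqrt{419966}$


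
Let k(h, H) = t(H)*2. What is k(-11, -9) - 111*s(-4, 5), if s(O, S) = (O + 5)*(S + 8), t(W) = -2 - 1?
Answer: -1449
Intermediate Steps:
t(W) = -3
k(h, H) = -6 (k(h, H) = -3*2 = -6)
s(O, S) = (5 + O)*(8 + S)
k(-11, -9) - 111*s(-4, 5) = -6 - 111*(40 + 5*5 + 8*(-4) - 4*5) = -6 - 111*(40 + 25 - 32 - 20) = -6 - 111*13 = -6 - 1443 = -1449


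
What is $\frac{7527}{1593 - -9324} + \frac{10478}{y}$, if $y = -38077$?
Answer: $\frac{4415827}{10658631} \approx 0.4143$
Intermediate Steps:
$\frac{7527}{1593 - -9324} + \frac{10478}{y} = \frac{7527}{1593 - -9324} + \frac{10478}{-38077} = \frac{7527}{1593 + 9324} + 10478 \left(- \frac{1}{38077}\right) = \frac{7527}{10917} - \frac{806}{2929} = 7527 \cdot \frac{1}{10917} - \frac{806}{2929} = \frac{2509}{3639} - \frac{806}{2929} = \frac{4415827}{10658631}$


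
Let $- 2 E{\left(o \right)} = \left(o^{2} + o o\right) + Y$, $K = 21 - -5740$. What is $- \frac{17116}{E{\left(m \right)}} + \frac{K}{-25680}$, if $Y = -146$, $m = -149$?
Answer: $\frac{6501239}{11838480} \approx 0.54916$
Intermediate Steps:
$K = 5761$ ($K = 21 + 5740 = 5761$)
$E{\left(o \right)} = 73 - o^{2}$ ($E{\left(o \right)} = - \frac{\left(o^{2} + o o\right) - 146}{2} = - \frac{\left(o^{2} + o^{2}\right) - 146}{2} = - \frac{2 o^{2} - 146}{2} = - \frac{-146 + 2 o^{2}}{2} = 73 - o^{2}$)
$- \frac{17116}{E{\left(m \right)}} + \frac{K}{-25680} = - \frac{17116}{73 - \left(-149\right)^{2}} + \frac{5761}{-25680} = - \frac{17116}{73 - 22201} + 5761 \left(- \frac{1}{25680}\right) = - \frac{17116}{73 - 22201} - \frac{5761}{25680} = - \frac{17116}{-22128} - \frac{5761}{25680} = \left(-17116\right) \left(- \frac{1}{22128}\right) - \frac{5761}{25680} = \frac{4279}{5532} - \frac{5761}{25680} = \frac{6501239}{11838480}$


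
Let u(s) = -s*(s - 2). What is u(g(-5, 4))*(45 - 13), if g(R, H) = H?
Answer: -256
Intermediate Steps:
u(s) = -s*(-2 + s)
u(g(-5, 4))*(45 - 13) = (4*(2 - 1*4))*(45 - 13) = (4*(2 - 4))*32 = (4*(-2))*32 = -8*32 = -256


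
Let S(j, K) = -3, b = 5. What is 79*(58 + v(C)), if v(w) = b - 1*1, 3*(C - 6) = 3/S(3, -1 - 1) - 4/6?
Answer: 4898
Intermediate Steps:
C = 49/9 (C = 6 + (3/(-3) - 4/6)/3 = 6 + (3*(-1/3) - 4*1/6)/3 = 6 + (-1 - 2/3)/3 = 6 + (1/3)*(-5/3) = 6 - 5/9 = 49/9 ≈ 5.4444)
v(w) = 4 (v(w) = 5 - 1*1 = 5 - 1 = 4)
79*(58 + v(C)) = 79*(58 + 4) = 79*62 = 4898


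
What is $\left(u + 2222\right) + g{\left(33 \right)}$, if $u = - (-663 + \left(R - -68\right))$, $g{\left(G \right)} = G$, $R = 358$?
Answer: $2492$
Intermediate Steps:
$u = 237$ ($u = - (-663 + \left(358 - -68\right)) = - (-663 + \left(358 + 68\right)) = - (-663 + 426) = \left(-1\right) \left(-237\right) = 237$)
$\left(u + 2222\right) + g{\left(33 \right)} = \left(237 + 2222\right) + 33 = 2459 + 33 = 2492$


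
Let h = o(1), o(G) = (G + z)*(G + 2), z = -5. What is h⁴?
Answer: 20736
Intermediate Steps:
o(G) = (-5 + G)*(2 + G) (o(G) = (G - 5)*(G + 2) = (-5 + G)*(2 + G))
h = -12 (h = -10 + 1² - 3*1 = -10 + 1 - 3 = -12)
h⁴ = (-12)⁴ = 20736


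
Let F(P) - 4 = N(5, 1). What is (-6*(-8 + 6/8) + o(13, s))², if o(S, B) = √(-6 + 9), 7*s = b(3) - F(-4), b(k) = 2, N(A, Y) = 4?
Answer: 7581/4 + 87*√3 ≈ 2045.9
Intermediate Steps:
F(P) = 8 (F(P) = 4 + 4 = 8)
s = -6/7 (s = (2 - 1*8)/7 = (2 - 8)/7 = (⅐)*(-6) = -6/7 ≈ -0.85714)
o(S, B) = √3
(-6*(-8 + 6/8) + o(13, s))² = (-6*(-8 + 6/8) + √3)² = (-6*(-8 + 6*(⅛)) + √3)² = (-6*(-8 + ¾) + √3)² = (-6*(-29/4) + √3)² = (87/2 + √3)²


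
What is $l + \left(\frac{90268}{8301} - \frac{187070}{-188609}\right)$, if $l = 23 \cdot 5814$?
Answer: $\frac{209379532791380}{1565643309} \approx 1.3373 \cdot 10^{5}$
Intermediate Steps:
$l = 133722$
$l + \left(\frac{90268}{8301} - \frac{187070}{-188609}\right) = 133722 + \left(\frac{90268}{8301} - \frac{187070}{-188609}\right) = 133722 + \left(90268 \cdot \frac{1}{8301} - - \frac{187070}{188609}\right) = 133722 + \left(\frac{90268}{8301} + \frac{187070}{188609}\right) = 133722 + \frac{18578225282}{1565643309} = \frac{209379532791380}{1565643309}$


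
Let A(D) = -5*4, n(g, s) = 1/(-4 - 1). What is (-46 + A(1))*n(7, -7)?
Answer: 66/5 ≈ 13.200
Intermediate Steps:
n(g, s) = -1/5 (n(g, s) = 1/(-5) = -1/5)
A(D) = -20
(-46 + A(1))*n(7, -7) = (-46 - 20)*(-1/5) = -66*(-1/5) = 66/5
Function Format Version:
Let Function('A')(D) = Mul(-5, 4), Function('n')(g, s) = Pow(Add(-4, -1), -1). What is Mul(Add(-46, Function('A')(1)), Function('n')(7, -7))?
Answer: Rational(66, 5) ≈ 13.200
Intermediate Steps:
Function('n')(g, s) = Rational(-1, 5) (Function('n')(g, s) = Pow(-5, -1) = Rational(-1, 5))
Function('A')(D) = -20
Mul(Add(-46, Function('A')(1)), Function('n')(7, -7)) = Mul(Add(-46, -20), Rational(-1, 5)) = Mul(-66, Rational(-1, 5)) = Rational(66, 5)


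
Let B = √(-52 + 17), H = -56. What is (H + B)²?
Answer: (56 - I*√35)² ≈ 3101.0 - 662.6*I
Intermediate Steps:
B = I*√35 (B = √(-35) = I*√35 ≈ 5.9161*I)
(H + B)² = (-56 + I*√35)²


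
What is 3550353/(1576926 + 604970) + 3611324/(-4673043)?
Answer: 8711418843875/10196093829528 ≈ 0.85439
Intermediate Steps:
3550353/(1576926 + 604970) + 3611324/(-4673043) = 3550353/2181896 + 3611324*(-1/4673043) = 3550353*(1/2181896) - 3611324/4673043 = 3550353/2181896 - 3611324/4673043 = 8711418843875/10196093829528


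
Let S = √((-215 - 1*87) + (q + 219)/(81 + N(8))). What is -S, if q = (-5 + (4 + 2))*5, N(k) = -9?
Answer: -I*√2690/3 ≈ -17.288*I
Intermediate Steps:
q = 5 (q = (-5 + 6)*5 = 1*5 = 5)
S = I*√2690/3 (S = √((-215 - 1*87) + (5 + 219)/(81 - 9)) = √((-215 - 87) + 224/72) = √(-302 + 224*(1/72)) = √(-302 + 28/9) = √(-2690/9) = I*√2690/3 ≈ 17.288*I)
-S = -I*√2690/3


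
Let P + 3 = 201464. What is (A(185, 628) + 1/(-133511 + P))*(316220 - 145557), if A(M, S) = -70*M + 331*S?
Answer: 2260376498750963/67950 ≈ 3.3265e+10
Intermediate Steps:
P = 201461 (P = -3 + 201464 = 201461)
(A(185, 628) + 1/(-133511 + P))*(316220 - 145557) = ((-70*185 + 331*628) + 1/(-133511 + 201461))*(316220 - 145557) = ((-12950 + 207868) + 1/67950)*170663 = (194918 + 1/67950)*170663 = (13244678101/67950)*170663 = 2260376498750963/67950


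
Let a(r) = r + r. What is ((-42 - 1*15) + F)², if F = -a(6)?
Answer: 4761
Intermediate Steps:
a(r) = 2*r
F = -12 (F = -2*6 = -1*12 = -12)
((-42 - 1*15) + F)² = ((-42 - 1*15) - 12)² = ((-42 - 15) - 12)² = (-57 - 12)² = (-69)² = 4761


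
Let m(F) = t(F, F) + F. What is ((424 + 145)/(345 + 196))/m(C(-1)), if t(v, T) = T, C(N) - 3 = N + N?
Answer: 569/1082 ≈ 0.52588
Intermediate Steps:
C(N) = 3 + 2*N (C(N) = 3 + (N + N) = 3 + 2*N)
m(F) = 2*F (m(F) = F + F = 2*F)
((424 + 145)/(345 + 196))/m(C(-1)) = ((424 + 145)/(345 + 196))/((2*(3 + 2*(-1)))) = (569/541)/((2*(3 - 2))) = (569*(1/541))/((2*1)) = (569/541)/2 = (569/541)*(½) = 569/1082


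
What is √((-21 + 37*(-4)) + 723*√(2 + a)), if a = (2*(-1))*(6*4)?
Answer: √(-169 + 723*I*√46) ≈ 48.67 + 50.376*I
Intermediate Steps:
a = -48 (a = -2*24 = -48)
√((-21 + 37*(-4)) + 723*√(2 + a)) = √((-21 + 37*(-4)) + 723*√(2 - 48)) = √((-21 - 148) + 723*√(-46)) = √(-169 + 723*(I*√46)) = √(-169 + 723*I*√46)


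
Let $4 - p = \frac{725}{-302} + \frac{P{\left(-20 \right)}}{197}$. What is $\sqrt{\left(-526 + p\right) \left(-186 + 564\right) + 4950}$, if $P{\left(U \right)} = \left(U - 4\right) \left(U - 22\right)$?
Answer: $\frac{3 i \sqrt{19014454605383}}{29747} \approx 439.76 i$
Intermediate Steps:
$P{\left(U \right)} = \left(-22 + U\right) \left(-4 + U\right)$ ($P{\left(U \right)} = \left(-4 + U\right) \left(-22 + U\right) = \left(-22 + U\right) \left(-4 + U\right)$)
$p = \frac{76385}{59494}$ ($p = 4 - \left(\frac{725}{-302} + \frac{88 + \left(-20\right)^{2} - -520}{197}\right) = 4 - \left(725 \left(- \frac{1}{302}\right) + \left(88 + 400 + 520\right) \frac{1}{197}\right) = 4 - \left(- \frac{725}{302} + 1008 \cdot \frac{1}{197}\right) = 4 - \left(- \frac{725}{302} + \frac{1008}{197}\right) = 4 - \frac{161591}{59494} = \frac{76385}{59494} \approx 1.2839$)
$\sqrt{\left(-526 + p\right) \left(-186 + 564\right) + 4950} = \sqrt{\left(-526 + \frac{76385}{59494}\right) \left(-186 + 564\right) + 4950} = \sqrt{\left(- \frac{31217459}{59494}\right) 378 + 4950} = \sqrt{- \frac{5900099751}{29747} + 4950} = \sqrt{- \frac{5752852101}{29747}} = \frac{3 i \sqrt{19014454605383}}{29747}$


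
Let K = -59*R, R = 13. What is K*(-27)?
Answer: 20709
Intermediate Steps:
K = -767 (K = -59*13 = -767)
K*(-27) = -767*(-27) = 20709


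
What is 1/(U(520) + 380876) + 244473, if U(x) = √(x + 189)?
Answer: 35464848974242367/145066526667 - √709/145066526667 ≈ 2.4447e+5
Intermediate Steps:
U(x) = √(189 + x)
1/(U(520) + 380876) + 244473 = 1/(√(189 + 520) + 380876) + 244473 = 1/(√709 + 380876) + 244473 = 1/(380876 + √709) + 244473 = 244473 + 1/(380876 + √709)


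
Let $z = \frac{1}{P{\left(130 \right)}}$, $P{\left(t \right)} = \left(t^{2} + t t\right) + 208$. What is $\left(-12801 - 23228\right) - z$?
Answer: $- \frac{1225274233}{34008} \approx -36029.0$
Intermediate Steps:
$P{\left(t \right)} = 208 + 2 t^{2}$ ($P{\left(t \right)} = \left(t^{2} + t^{2}\right) + 208 = 2 t^{2} + 208 = 208 + 2 t^{2}$)
$z = \frac{1}{34008}$ ($z = \frac{1}{208 + 2 \cdot 130^{2}} = \frac{1}{208 + 2 \cdot 16900} = \frac{1}{208 + 33800} = \frac{1}{34008} \approx 2.9405 \cdot 10^{-5}$)
$\left(-12801 - 23228\right) - z = \left(-12801 - 23228\right) - \frac{1}{34008} = -36029 - \frac{1}{34008} = - \frac{1225274233}{34008}$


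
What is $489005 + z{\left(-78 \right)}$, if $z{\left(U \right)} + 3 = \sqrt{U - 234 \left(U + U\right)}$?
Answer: $489002 + \sqrt{36426} \approx 4.8919 \cdot 10^{5}$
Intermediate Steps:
$z{\left(U \right)} = -3 + \sqrt{467} \sqrt{- U}$ ($z{\left(U \right)} = -3 + \sqrt{U - 234 \left(U + U\right)} = -3 + \sqrt{U - 234 \cdot 2 U} = -3 + \sqrt{U - 468 U} = -3 + \sqrt{- 467 U} = -3 + \sqrt{467} \sqrt{- U}$)
$489005 + z{\left(-78 \right)} = 489005 - \left(3 - \sqrt{467} \sqrt{\left(-1\right) \left(-78\right)}\right) = 489005 - \left(3 - \sqrt{467} \sqrt{78}\right) = 489005 - \left(3 - \sqrt{36426}\right) = 489002 + \sqrt{36426}$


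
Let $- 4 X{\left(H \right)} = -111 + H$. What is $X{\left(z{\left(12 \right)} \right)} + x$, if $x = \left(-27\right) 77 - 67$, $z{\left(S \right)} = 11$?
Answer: $-2121$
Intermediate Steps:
$X{\left(H \right)} = \frac{111}{4} - \frac{H}{4}$ ($X{\left(H \right)} = - \frac{-111 + H}{4} = \frac{111}{4} - \frac{H}{4}$)
$x = -2146$ ($x = -2079 - 67 = -2146$)
$X{\left(z{\left(12 \right)} \right)} + x = \left(\frac{111}{4} - \frac{11}{4}\right) - 2146 = 25 - 2146 = -2121$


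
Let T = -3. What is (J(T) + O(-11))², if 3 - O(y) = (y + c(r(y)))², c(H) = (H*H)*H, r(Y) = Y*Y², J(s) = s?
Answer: 30912681109710421098170271236665286416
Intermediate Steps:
r(Y) = Y³
c(H) = H³ (c(H) = H²*H = H³)
O(y) = 3 - (y + y⁹)² (O(y) = 3 - (y + (y³)³)² = 3 - (y + y⁹)²)
(J(T) + O(-11))² = (-3 + (3 - 1*(-11)²*(1 + (-11)⁸)²))² = (-3 + (3 - 1*121*(1 + 214358881)²))² = (-3 + (3 - 1*121*214358882²))² = (-3 + (3 - 1*121*45949730292289924))² = (-3 + (3 - 5559917365367080804))² = (-3 - 5559917365367080801)² = (-5559917365367080804)² = 30912681109710421098170271236665286416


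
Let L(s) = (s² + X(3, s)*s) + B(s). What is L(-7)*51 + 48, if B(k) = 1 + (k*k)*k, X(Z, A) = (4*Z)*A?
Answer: 15093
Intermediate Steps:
X(Z, A) = 4*A*Z
B(k) = 1 + k³ (B(k) = 1 + k²*k = 1 + k³)
L(s) = 1 + s³ + 13*s² (L(s) = (s² + (4*s*3)*s) + (1 + s³) = (s² + (12*s)*s) + (1 + s³) = (s² + 12*s²) + (1 + s³) = 13*s² + (1 + s³) = 1 + s³ + 13*s²)
L(-7)*51 + 48 = (1 + (-7)³ + 13*(-7)²)*51 + 48 = (1 - 343 + 13*49)*51 + 48 = (1 - 343 + 637)*51 + 48 = 295*51 + 48 = 15045 + 48 = 15093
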